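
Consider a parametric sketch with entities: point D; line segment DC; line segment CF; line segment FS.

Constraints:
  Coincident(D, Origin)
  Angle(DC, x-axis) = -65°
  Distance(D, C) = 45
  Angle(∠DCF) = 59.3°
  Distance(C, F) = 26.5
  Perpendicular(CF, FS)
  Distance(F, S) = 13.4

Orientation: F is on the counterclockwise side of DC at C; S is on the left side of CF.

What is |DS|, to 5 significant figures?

25.538

D is at the origin; DC runs at -65.0° with length 45.0, so C = 45.0·(cos -65.0°, sin -65.0°) = (19.018, -40.784). ∠DCF = 59.3°, so CF runs at -65.0° + (180° − 59.3°) = 55.700° from the x-axis; with |CF| = 26.5, F = C + 26.5·(cos 55.700°, sin 55.700°) = (33.951, -18.892). The perpendicularity gives FS at right angles to CF; with |FS| = 13.4 on the left of CF, S = F + 13.4·(-0.82610, 0.56353) = (22.882, -11.341). Then |DS| = |S − D| = 25.538.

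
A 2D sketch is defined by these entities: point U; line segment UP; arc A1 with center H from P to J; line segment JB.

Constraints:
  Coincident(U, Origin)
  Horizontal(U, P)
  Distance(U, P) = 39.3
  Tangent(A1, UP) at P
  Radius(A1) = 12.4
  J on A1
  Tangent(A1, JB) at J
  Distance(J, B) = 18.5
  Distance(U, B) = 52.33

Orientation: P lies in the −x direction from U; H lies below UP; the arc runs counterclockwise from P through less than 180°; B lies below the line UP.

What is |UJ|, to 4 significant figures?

53.21

U is at the origin; U and P share the same y with |UP| = 39.3 and P on the −x side, so P = (-39.30, 0.000). The tangent condition forces HP to be normal to UP, so H = P + (0, -12.4) = (-39.30, -12.40). Since HJ ⟂ JB (tangency), |HB| = √(12.4² + 18.5²) = 22.27 regardless of where J sits on A1. So B lies on both circle(U, 52.33) and circle(H, 22.27); the below-UP intersection is B = (-39.20, -34.67). J is the foot of the tangent from B: J = (-49.57, -19.35).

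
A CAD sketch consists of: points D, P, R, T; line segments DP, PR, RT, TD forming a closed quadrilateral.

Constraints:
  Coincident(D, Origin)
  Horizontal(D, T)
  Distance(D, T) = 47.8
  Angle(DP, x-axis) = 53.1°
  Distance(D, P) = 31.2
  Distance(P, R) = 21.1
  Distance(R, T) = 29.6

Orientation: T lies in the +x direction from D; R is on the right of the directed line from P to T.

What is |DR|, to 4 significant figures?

18.85

D is at the origin; D and T share the same y with |DT| = 47.8 and T in +x, so T = (47.8, 0). DP runs at 53.1° with |DP| = 31.2, so P = (18.73, 24.95). R is determined by |PR| = 21.1 and |RT| = 29.6 together: it lies at the intersection of circle(P, 21.1) and circle(T, 29.6). With |PT| = 38.31, the foot of the radical line on PT is 13.53 from P and the perpendicular offset is √(21.1² − 13.53²) = 16.19. Taking the right-of-PT solution: R = (18.45, 3.852).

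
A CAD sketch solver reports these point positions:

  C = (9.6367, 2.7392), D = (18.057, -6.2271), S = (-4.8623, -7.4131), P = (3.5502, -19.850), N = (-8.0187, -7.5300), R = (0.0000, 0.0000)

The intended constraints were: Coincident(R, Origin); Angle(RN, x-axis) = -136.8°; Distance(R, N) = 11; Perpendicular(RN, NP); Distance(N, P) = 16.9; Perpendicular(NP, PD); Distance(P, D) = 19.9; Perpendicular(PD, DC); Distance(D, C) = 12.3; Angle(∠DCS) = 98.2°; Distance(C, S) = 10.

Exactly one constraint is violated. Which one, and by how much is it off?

Distance(C, S) = 10 — off by 7.70.

R = (0.00, 0.00) ✓; RN at -136.8° ✓; |RN| = 11.00 ✓; ∠(RN, NP) = 90.00° ✓; |NP| = 16.90 ✓; ∠(NP, PD) = 90.00° ✓; |PD| = 19.90 ✓; ∠(PD, DC) = 90.00° ✓; |DC| = 12.30 ✓; ∠DCS = 98.20° ✓; |CS| = 17.70 ✗.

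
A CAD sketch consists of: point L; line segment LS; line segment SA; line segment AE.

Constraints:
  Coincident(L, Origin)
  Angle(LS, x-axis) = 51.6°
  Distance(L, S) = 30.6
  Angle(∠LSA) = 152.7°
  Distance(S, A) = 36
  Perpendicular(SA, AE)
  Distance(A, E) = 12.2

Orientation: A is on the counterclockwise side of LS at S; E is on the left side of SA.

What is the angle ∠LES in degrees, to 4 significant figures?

20.38°

L is at the origin; LS runs at 51.6° with length 30.6, so S = 30.6·(cos 51.6°, sin 51.6°) = (19.01, 23.98). ∠LSA = 152.7°, so SA runs at 51.6° + (180° − 152.7°) = 78.90° from the x-axis; with |SA| = 36.0, A = S + 36.0·(cos 78.90°, sin 78.90°) = (25.94, 59.31). The perpendicularity gives AE at right angles to SA; with |AE| = 12.2 on the left of SA, E = A + 12.2·(-0.9813, 0.1925) = (13.97, 61.66). Then cos ∠LES = EL·ES / (|EL||ES|), giving 20.38°.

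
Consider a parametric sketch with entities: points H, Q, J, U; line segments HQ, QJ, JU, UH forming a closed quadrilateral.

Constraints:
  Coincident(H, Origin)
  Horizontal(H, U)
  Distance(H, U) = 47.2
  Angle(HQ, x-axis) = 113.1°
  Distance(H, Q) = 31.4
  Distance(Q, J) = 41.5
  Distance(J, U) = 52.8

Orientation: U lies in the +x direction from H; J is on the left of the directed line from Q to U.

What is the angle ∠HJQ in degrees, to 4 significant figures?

35.66°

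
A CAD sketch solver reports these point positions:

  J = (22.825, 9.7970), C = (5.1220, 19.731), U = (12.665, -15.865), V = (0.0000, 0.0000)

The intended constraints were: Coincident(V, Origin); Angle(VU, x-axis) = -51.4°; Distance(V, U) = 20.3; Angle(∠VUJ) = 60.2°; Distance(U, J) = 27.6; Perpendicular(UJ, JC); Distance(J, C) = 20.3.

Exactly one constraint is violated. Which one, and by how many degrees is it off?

Perpendicular(UJ, JC) — off by 7.70°.

V = (0.00, 0.00) ✓; VU at -51.40° ✓; |VU| = 20.30 ✓; ∠VUJ = 60.20° ✓; |UJ| = 27.60 ✓; ∠(UJ, JC) = 82.30° ✗; |JC| = 20.30 ✓.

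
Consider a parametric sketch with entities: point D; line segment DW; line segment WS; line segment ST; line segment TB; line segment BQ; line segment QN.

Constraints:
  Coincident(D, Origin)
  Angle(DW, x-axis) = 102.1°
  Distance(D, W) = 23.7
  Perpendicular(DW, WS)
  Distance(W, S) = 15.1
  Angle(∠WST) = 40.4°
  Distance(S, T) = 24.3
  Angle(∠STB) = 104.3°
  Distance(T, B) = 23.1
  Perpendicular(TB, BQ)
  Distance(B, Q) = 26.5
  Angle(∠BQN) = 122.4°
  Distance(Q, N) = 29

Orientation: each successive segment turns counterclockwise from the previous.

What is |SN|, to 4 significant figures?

19.06

D is at the origin; DW runs at 102.1° with length 23.7, so W = (-4.968, 23.17). DW ⟂ WS, so WS runs at -167.9°; with |WS| = 15.1, S = (-19.73, 20.01). ∠WST = 40.4° gives ST at -28.30° from the x-axis; with |ST| = 24.3, T = (1.663, 8.488). ∠STB = 104.3° gives TB at 47.40° from the x-axis; with |TB| = 23.1, B = (17.30, 25.49). TB ⟂ BQ, so BQ runs at 137.4°; with |BQ| = 26.5, Q = (-2.208, 43.43). ∠BQN = 122.4° gives QN at -165.0° from the x-axis; with |QN| = 29.0, N = (-30.22, 35.92). Then |SN| = |N − S| = 19.06.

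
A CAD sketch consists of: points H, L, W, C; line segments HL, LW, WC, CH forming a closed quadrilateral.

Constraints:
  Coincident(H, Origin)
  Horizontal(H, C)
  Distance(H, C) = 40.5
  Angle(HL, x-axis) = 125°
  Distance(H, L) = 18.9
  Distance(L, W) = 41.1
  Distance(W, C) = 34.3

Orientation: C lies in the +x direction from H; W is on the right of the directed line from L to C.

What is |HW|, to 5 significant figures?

22.213

H is at the origin; HC is horizontal with |HC| = 40.5 and C in +x, so C = (40.5, 0). HL runs at 125.0° with |HL| = 18.9, so L = (-10.841, 15.482). W is determined by |LW| = 41.1 and |WC| = 34.3 together: it lies at the intersection of circle(L, 41.1) and circle(C, 34.3). With |LC| = 53.624, the foot of the radical line on LC is 31.593 from L and the perpendicular offset is √(41.1² − 31.593²) = 26.289. Taking the right-of-LC solution: W = (11.817, -18.809).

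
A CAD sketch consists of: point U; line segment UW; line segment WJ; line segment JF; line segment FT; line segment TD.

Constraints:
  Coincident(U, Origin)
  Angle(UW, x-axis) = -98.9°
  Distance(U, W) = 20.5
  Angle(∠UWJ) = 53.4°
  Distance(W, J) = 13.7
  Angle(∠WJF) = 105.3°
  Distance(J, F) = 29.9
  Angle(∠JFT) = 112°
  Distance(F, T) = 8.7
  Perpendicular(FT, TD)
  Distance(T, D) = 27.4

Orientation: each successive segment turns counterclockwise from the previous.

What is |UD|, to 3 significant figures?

14.8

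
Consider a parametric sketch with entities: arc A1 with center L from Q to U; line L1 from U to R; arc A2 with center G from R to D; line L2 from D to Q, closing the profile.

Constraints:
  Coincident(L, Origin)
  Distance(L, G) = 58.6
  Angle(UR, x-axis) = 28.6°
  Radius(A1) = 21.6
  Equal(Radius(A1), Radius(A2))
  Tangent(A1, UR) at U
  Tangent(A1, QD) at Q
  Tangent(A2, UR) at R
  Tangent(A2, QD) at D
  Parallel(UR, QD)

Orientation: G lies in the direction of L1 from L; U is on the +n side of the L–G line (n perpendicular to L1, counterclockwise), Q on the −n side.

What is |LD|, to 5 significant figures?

62.454

The slot axis is L1's direction at 28.6°, so u = (cos 28.6°, sin 28.6°) = (0.87798, 0.47869) and n = (−sin 28.6°, cos 28.6°) = (-0.47869, 0.87798). L is at the origin and G lies 58.6 along u from L, so G = 58.6·u = (51.450, 28.051). Tangency of A1 to both parallel lines with radius 21.6 puts U and Q at L ± 21.6·n: U = (-10.340, 18.964), Q = (10.340, -18.964). Equal radii place R and D the same way about G: R = G + 21.6·n = (41.110, 47.016), D = G − 21.6·n = (61.790, 9.0869). Then |LD| = |D − L| = 62.454.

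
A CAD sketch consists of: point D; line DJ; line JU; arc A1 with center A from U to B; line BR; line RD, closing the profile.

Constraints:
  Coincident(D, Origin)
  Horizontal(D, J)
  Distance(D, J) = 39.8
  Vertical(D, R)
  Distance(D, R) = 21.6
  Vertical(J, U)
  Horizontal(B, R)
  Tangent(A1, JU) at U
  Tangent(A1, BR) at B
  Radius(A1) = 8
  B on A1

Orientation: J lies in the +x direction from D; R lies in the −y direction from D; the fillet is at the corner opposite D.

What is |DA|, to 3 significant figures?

34.6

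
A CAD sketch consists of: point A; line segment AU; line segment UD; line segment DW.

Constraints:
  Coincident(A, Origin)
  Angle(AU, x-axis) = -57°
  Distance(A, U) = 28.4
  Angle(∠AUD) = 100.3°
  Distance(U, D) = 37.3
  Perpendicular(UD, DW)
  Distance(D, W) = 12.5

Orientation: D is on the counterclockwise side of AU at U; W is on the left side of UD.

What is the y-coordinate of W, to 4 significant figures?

2.108

A is at the origin; AU runs at -57.0° with length 28.4, so U = 28.4·(cos -57.0°, sin -57.0°) = (15.47, -23.82). ∠AUD = 100.3°, so UD runs at -57.0° + (180° − 100.3°) = 22.70° from the x-axis; with |UD| = 37.3, D = U + 37.3·(cos 22.70°, sin 22.70°) = (49.88, -9.424). The perpendicularity gives DW at right angles to UD; with |DW| = 12.5 on the left of UD, W = D + 12.5·(-0.3859, 0.9225) = (45.05, 2.108). So W.y = 2.108.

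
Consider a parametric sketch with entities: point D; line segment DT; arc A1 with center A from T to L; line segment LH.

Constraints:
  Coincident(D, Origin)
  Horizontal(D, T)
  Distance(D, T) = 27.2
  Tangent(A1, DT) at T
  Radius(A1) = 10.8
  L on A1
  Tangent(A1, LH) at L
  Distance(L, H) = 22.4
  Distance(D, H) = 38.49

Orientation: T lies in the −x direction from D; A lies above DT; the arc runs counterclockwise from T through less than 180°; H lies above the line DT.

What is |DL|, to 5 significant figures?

20.124

D is at the origin; D and T share the same y with |DT| = 27.2 and T on the −x side, so T = (-27.200, 0.0000). The tangent condition forces AT to be normal to DT, so A = T + (0, 10.8) = (-27.200, 10.800). Since AL ⟂ LH (tangency), |AH| = √(10.8² + 22.4²) = 24.868 regardless of where L sits on A1. So H lies on both circle(D, 38.49) and circle(A, 24.868); the above-DT intersection is H = (-18.128, 33.954). L is the foot of the tangent from H: L = (-16.431, 11.618).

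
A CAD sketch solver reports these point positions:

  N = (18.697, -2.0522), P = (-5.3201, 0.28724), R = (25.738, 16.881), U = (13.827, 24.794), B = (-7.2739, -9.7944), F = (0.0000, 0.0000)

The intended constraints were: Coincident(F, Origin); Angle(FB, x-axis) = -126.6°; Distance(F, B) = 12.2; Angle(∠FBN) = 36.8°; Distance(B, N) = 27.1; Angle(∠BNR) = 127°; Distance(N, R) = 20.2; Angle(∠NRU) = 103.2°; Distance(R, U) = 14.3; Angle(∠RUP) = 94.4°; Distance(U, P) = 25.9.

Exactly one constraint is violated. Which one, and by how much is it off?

Distance(U, P) = 25.9 — off by 5.20.

F = (0.00, 0.00) ✓; FB at -126.6° ✓; |FB| = 12.20 ✓; ∠FBN = 36.80° ✓; |BN| = 27.10 ✓; ∠BNR = 127.0° ✓; |NR| = 20.20 ✓; ∠NRU = 103.2° ✓; |RU| = 14.30 ✓; ∠RUP = 94.40° ✓; |UP| = 31.10 ✗.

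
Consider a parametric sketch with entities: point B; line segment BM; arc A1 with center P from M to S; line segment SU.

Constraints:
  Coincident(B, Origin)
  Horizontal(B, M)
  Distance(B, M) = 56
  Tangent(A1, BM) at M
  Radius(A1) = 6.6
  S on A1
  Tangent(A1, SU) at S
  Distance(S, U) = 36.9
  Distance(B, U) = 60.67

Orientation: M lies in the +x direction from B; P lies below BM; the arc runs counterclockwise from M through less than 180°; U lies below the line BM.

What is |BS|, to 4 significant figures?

49.79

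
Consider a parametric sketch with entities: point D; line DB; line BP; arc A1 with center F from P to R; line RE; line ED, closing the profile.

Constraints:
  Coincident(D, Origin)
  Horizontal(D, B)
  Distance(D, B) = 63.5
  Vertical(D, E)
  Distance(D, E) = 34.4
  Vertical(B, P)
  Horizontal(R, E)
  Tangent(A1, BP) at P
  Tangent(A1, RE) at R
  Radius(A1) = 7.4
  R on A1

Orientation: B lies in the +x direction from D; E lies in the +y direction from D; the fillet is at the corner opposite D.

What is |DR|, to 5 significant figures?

65.807

D is at the origin; DB is horizontal with |DB| = 63.5 and B on the +x side, so B = (63.500, 0.0000). DE is vertical with |DE| = 34.4 and E on the +y side, so E = (0.0000, 34.400). The virtual corner opposite D is at (63.500, 34.400). Tangency of A1 to BP means the radius FP is perpendicular to BP and tangency of A1 to RE means the radius FR is perpendicular to RE, with radius 7.4, so the center F sits 7.4 in from both sides at F = (56.100, 27.000). That places the tangent points at P = (63.500, 27.000) on BP and R = (56.100, 34.400) on RE. Then |DR| = |R − D| = 65.807.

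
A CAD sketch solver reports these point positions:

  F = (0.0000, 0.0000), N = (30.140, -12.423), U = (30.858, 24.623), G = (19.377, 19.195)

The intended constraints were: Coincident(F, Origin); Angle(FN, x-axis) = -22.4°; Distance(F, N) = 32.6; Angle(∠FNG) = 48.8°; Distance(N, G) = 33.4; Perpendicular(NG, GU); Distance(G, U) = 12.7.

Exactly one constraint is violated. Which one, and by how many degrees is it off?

Perpendicular(NG, GU) — off by 6.50°.

F = (0.00, 0.00) ✓; FN at -22.40° ✓; |FN| = 32.60 ✓; ∠FNG = 48.80° ✓; |NG| = 33.40 ✓; ∠(NG, GU) = 83.50° ✗; |GU| = 12.70 ✓.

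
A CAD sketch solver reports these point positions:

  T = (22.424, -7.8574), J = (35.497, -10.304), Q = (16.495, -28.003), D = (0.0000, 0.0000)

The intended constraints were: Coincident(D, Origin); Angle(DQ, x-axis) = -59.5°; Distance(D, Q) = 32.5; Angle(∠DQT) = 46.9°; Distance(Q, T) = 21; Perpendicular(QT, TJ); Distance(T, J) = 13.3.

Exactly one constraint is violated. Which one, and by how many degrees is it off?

Perpendicular(QT, TJ) — off by 5.80°.

D = (0.00, 0.00) ✓; DQ at -59.50° ✓; |DQ| = 32.50 ✓; ∠DQT = 46.90° ✓; |QT| = 21.00 ✓; ∠(QT, TJ) = 84.20° ✗; |TJ| = 13.30 ✓.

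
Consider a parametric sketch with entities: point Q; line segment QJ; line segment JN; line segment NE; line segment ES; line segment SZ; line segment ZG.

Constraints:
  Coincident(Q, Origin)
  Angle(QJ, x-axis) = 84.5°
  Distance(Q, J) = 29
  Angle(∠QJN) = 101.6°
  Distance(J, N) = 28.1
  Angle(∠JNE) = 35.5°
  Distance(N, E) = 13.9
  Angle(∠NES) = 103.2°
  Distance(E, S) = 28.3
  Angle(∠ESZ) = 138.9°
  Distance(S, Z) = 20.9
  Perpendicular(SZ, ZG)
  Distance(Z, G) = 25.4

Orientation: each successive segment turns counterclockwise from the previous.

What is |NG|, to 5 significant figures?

36.141

Q is at the origin; QJ runs at 84.5° with length 29.0, so J = (2.7795, 28.866). ∠QJN = 101.6° gives JN at 162.90° from the x-axis; with |JN| = 28.1, N = (-24.078, 37.129). ∠JNE = 35.5° gives NE at -52.600° from the x-axis; with |NE| = 13.9, E = (-15.636, 26.087). ∠NES = 103.2° gives ES at 24.200° from the x-axis; with |ES| = 28.3, S = (10.177, 37.687). ∠ESZ = 138.9° gives SZ at 65.300° from the x-axis; with |SZ| = 20.9, Z = (18.911, 56.675). SZ is perpendicular to ZG, so ZG runs at 155.30°; with |ZG| = 25.4, G = (-4.1654, 67.289). Then |NG| = |G − N| = 36.141.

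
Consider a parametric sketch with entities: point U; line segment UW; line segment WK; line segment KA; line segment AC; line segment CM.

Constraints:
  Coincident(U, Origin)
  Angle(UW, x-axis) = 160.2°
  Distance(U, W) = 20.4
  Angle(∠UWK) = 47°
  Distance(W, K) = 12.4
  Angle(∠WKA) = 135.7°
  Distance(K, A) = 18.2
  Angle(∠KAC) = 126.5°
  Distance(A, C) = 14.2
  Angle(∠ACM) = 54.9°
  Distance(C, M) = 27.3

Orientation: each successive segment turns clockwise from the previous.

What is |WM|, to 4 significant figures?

8.912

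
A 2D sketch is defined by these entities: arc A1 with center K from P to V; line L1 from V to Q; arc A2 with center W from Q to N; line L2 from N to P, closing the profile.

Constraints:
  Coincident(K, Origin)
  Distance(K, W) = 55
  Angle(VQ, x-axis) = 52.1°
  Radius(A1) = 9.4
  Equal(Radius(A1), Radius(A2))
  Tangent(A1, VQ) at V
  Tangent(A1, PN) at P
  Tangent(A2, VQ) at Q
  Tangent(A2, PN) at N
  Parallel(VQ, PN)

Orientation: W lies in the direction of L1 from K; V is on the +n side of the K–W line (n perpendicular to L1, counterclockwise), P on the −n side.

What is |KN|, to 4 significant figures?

55.80

Tangency of A1 to both parallel lines with radius 9.4 puts V and P at K ± 9.4·n: V = (-7.417, 5.774), P = (7.417, -5.774). Equal radii place Q and N the same way about W: Q = W + 9.4·n = (26.37, 49.17), N = W − 9.4·n = (41.20, 37.63). Then |KN| = |N − K| = 55.80.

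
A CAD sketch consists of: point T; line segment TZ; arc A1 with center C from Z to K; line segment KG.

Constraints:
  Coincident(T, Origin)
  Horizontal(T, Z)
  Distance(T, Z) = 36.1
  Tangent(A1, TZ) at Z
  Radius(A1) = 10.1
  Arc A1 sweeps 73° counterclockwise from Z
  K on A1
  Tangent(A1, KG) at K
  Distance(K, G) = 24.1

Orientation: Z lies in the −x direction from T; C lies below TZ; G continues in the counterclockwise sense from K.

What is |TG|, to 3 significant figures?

60.8

On A1, Z sits at bearing 90° from C; a 73° counterclockwise sweep puts K at bearing 163°, so K = C + 10.1·(cos 163°, sin 163°) = (-45.8, -7.15). Tangency of A1 to KG means the radius CK is perpendicular to KG, so KG runs along (−sin 163°, cos 163°); with |KG| = 24.1, G = (-52.8, -30.2). Then |TG| = |G − T| = 60.8.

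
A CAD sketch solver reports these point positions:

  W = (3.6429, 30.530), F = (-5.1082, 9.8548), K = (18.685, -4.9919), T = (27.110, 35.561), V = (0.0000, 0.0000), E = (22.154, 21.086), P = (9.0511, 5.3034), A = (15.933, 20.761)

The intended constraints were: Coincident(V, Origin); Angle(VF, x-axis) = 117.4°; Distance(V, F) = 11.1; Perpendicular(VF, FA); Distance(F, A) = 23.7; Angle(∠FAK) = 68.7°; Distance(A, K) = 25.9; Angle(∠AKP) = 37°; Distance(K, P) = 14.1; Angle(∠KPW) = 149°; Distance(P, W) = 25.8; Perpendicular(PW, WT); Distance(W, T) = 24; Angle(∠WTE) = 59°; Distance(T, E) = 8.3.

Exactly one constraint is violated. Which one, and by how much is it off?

Distance(T, E) = 8.3 — off by 7.00.

V = (0.00, 0.00) ✓; VF at 117.4° ✓; |VF| = 11.10 ✓; ∠(VF, FA) = 90.00° ✓; |FA| = 23.70 ✓; ∠FAK = 68.70° ✓; |AK| = 25.90 ✓; ∠AKP = 37.00° ✓; |KP| = 14.10 ✓; ∠KPW = 149.0° ✓; |PW| = 25.80 ✓; ∠(PW, WT) = 90.00° ✓; |WT| = 24.00 ✓; ∠WTE = 59.00° ✓; |TE| = 15.30 ✗.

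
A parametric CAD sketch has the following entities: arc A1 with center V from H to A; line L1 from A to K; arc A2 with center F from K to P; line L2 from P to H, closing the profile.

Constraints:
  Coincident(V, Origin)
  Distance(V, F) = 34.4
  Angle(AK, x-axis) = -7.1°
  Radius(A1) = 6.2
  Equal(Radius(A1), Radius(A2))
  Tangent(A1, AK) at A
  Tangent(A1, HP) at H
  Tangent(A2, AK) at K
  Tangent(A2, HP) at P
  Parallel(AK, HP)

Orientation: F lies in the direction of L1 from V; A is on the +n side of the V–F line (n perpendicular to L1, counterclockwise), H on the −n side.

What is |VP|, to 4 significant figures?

34.95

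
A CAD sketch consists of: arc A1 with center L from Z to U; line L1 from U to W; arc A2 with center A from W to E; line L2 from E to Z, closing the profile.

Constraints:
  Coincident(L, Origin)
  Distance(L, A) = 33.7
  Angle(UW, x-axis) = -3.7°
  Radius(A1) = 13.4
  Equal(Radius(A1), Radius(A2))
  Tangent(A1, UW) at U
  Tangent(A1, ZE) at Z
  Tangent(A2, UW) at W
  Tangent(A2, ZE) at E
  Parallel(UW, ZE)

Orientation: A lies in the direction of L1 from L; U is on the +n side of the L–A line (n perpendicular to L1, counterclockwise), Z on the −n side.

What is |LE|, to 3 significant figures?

36.3

The slot axis is L1's direction at -3.7°, so u = (cos -3.7°, sin -3.7°) = (0.998, -0.0645) and n = (−sin -3.7°, cos -3.7°) = (0.0645, 0.998). L is at the origin and A lies 33.7 along u from L, so A = 33.7·u = (33.6, -2.17). Tangency of A1 to both parallel lines with radius 13.4 puts U and Z at L ± 13.4·n: U = (0.865, 13.4), Z = (-0.865, -13.4). Equal radii place W and E the same way about A: W = A + 13.4·n = (34.5, 11.2), E = A − 13.4·n = (32.8, -15.5). Then |LE| = |E − L| = 36.3.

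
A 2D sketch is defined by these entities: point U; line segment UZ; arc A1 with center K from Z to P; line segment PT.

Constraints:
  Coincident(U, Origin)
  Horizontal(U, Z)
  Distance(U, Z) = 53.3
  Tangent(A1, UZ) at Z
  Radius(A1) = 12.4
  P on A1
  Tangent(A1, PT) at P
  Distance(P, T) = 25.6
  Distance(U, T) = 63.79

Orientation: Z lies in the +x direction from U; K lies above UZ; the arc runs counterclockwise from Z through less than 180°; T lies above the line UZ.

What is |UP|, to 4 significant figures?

66.45

U is at the origin; UZ is horizontal with |UZ| = 53.3 and Z on the +x side, so Z = (53.30, 0.000). The tangent condition forces KZ to be normal to UZ, so K = Z + (0, 12.4) = (53.30, 12.40). Since KP ⟂ PT (tangency), |KT| = √(12.4² + 25.6²) = 28.45 regardless of where P sits on A1. So T lies on both circle(U, 63.79) and circle(K, 28.45); the above-UZ intersection is T = (49.24, 40.55). P is the foot of the tangent from T: P = (63.57, 19.34).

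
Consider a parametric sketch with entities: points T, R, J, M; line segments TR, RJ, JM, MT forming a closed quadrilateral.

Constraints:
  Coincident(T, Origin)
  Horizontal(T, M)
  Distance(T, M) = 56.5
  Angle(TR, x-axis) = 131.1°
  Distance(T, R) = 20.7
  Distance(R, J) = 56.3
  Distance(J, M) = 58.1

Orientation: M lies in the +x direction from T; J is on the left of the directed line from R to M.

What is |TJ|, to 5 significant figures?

59.506

Checks: |RJ| = 56.30 ✓; |JM| = 58.10 ✓.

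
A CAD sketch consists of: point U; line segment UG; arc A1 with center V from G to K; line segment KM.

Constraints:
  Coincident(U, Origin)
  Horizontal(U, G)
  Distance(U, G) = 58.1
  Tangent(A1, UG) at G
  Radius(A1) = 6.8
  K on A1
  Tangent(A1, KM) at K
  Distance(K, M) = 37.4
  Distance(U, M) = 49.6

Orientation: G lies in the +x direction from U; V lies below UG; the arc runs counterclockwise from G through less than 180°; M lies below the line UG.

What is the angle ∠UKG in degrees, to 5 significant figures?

145.74°

U is at the origin; U and G share the same y with |UG| = 58.1 and G on the +x side, so G = (58.100, 0.0000). Tangency of A1 to UG means the radius VG is perpendicular to UG, so V = G + (0, -6.8) = (58.100, -6.8000). Since VK ⟂ KM (tangency), |VM| = √(6.8² + 37.4²) = 38.013 regardless of where K sits on A1. So M lies on both circle(U, 49.6) and circle(V, 38.013); the below-UG intersection is M = (33.952, -36.158). K is the foot of the tangent from M: K = (52.160, -3.4895).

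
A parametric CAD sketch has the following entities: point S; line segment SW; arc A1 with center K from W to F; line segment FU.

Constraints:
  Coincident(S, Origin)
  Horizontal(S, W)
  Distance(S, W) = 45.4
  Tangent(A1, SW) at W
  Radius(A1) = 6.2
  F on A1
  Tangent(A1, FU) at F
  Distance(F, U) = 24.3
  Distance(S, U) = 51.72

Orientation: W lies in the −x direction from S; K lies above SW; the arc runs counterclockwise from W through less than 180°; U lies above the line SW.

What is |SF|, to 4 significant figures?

39.80

S is at the origin; S and W share the same y with |SW| = 45.4 and W on the −x side, so W = (-45.40, 0.000). The tangent condition forces KW to be normal to SW, so K = W + (0, 6.2) = (-45.40, 6.200). Since KF ⟂ FU (tangency), |KU| = √(6.2² + 24.3²) = 25.08 regardless of where F sits on A1. So U lies on both circle(S, 51.72) and circle(K, 25.08); the above-SW intersection is U = (-41.43, 30.96). F is the foot of the tangent from U: F = (-39.23, 6.762).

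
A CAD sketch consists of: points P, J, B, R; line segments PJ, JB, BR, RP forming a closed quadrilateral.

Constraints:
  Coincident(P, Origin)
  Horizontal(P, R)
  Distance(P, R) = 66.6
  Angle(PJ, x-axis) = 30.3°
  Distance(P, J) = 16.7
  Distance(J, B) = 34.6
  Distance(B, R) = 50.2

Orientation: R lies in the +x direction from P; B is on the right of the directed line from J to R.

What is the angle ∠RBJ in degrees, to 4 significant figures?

74.59°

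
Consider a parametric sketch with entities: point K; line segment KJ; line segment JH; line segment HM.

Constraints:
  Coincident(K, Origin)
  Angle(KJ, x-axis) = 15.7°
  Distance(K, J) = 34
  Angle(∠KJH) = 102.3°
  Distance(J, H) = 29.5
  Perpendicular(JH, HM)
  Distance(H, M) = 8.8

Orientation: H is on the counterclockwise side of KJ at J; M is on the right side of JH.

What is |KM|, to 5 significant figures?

55.818

K is at the origin; KJ runs at 15.7° with length 34.0, so J = 34.0·(cos 15.7°, sin 15.7°) = (32.732, 9.2004). ∠KJH = 102.3°, so JH runs at 15.7° + (180° − 102.3°) = 93.400° from the x-axis; with |JH| = 29.5, H = J + 29.5·(cos 93.400°, sin 93.400°) = (30.982, 38.648). The perpendicularity gives HM at right angles to JH; with |HM| = 8.8 on the right of JH, M = H + 8.8·(0.99824, 0.059306) = (39.766, 39.170). Then |KM| = |M − K| = 55.818.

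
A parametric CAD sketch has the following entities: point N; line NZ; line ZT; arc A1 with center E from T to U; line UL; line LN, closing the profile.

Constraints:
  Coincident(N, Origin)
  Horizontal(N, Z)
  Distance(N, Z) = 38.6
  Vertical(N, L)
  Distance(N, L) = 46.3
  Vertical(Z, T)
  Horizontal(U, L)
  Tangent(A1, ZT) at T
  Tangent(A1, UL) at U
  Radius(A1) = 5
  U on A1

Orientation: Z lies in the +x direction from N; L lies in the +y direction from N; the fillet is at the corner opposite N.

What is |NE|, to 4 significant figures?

53.24

N is at the origin; N and Z share the same y with |NZ| = 38.6 and Z on the +x side, so Z = (38.60, 0.000). NL is vertical with |NL| = 46.3 and L on the +y side, so L = (0.000, 46.30). The virtual corner opposite N is at (38.60, 46.30). Since A1 is tangent to ZT there, ET ⟂ ZT and since A1 is tangent to UL there, EU ⟂ UL, with radius 5.0, so the center E sits 5.0 in from both sides at E = (33.60, 41.30). Then |NE| = |E − N| = 53.24.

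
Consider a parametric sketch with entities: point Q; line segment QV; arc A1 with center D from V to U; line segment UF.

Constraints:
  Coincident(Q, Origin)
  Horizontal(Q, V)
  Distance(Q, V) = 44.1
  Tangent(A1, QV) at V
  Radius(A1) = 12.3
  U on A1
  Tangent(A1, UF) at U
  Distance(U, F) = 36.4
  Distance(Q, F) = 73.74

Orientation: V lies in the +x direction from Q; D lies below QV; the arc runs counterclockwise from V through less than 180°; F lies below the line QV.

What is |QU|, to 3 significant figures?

39.2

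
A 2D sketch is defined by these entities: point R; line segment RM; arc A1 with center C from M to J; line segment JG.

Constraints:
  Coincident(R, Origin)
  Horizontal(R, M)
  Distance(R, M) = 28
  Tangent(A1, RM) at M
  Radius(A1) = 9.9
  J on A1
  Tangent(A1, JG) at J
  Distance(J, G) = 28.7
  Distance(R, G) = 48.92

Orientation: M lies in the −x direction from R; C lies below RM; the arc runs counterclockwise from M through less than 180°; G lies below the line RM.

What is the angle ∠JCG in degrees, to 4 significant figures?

70.97°

Checks: |CJ| = 9.900 ✓; ∠(CJ, JG) = 90.00° ✓; |JG| = 28.70 ✓; |RG| = 48.92 ✓.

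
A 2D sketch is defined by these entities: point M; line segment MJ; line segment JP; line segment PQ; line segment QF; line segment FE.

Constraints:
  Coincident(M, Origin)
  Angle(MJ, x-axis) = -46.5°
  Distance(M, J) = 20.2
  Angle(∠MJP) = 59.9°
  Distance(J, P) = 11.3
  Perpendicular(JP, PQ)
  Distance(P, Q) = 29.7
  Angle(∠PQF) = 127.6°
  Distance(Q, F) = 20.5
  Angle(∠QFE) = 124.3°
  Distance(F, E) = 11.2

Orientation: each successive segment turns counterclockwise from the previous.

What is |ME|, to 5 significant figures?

33.363

M is at the origin; MJ runs at -46.5° with length 20.2, so J = (13.905, -14.653). ∠MJP = 59.9° gives JP at 73.600° from the x-axis; with |JP| = 11.3, P = (17.095, -3.8123). The perpendicularity gives PQ at right angles to JP, so PQ runs at 163.60°; with |PQ| = 29.7, Q = (-11.396, 4.5732). ∠PQF = 127.6° gives QF at -144.00° from the x-axis; with |QF| = 20.5, F = (-27.981, -7.4764). ∠QFE = 124.3° gives FE at -88.300° from the x-axis; with |FE| = 11.2, E = (-27.649, -18.671). Then |ME| = |E − M| = 33.363.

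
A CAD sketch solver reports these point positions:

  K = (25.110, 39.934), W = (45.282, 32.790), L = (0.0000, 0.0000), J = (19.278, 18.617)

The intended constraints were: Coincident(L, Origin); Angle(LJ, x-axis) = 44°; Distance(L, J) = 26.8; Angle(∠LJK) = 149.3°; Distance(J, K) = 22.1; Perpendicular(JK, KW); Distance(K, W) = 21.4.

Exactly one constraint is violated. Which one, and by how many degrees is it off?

Perpendicular(JK, KW) — off by 4.20°.

L = (0.00, 0.00) ✓; LJ at 44.00° ✓; |LJ| = 26.80 ✓; ∠LJK = 149.3° ✓; |JK| = 22.10 ✓; ∠(JK, KW) = 94.20° ✗; |KW| = 21.40 ✓.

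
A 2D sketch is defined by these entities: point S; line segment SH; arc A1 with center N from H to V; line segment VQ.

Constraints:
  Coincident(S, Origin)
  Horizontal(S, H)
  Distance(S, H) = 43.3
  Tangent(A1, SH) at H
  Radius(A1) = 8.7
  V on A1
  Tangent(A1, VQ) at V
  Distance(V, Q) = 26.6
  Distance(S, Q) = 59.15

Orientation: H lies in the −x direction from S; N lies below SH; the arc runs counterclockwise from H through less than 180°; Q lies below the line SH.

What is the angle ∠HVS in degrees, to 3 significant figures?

39.3°

S is at the origin; S and H share the same y with |SH| = 43.3 and H on the −x side, so H = (-43.3, 0.00). A1 meets SH tangentially, so NH is at right angles to SH, so N = H + (0, -8.7) = (-43.3, -8.70). Since NV ⟂ VQ (tangency), |NQ| = √(8.7² + 26.6²) = 28.0 regardless of where V sits on A1. So Q lies on both circle(S, 59.15) and circle(N, 28.0); the below-SH intersection is Q = (-46.5, -36.5). V is the foot of the tangent from Q: V = (-51.8, -10.4).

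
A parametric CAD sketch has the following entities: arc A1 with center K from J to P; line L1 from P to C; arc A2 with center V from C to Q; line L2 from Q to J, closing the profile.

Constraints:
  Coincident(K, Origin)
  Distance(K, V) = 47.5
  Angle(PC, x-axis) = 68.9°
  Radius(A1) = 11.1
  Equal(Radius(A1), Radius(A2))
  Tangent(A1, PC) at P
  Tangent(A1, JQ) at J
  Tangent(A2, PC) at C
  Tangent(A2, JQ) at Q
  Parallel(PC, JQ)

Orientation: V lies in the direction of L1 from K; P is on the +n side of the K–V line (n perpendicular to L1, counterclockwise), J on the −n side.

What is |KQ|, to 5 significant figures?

48.780

The slot axis is L1's direction at 68.9°, so u = (cos 68.9°, sin 68.9°) = (0.36000, 0.93295) and n = (−sin 68.9°, cos 68.9°) = (-0.93295, 0.36000). K is at the origin and V lies 47.5 along u from K, so V = 47.5·u = (17.100, 44.315). Tangency of A1 to both parallel lines with radius 11.1 puts P and J at K ± 11.1·n: P = (-10.356, 3.9960), J = (10.356, -3.9960). Equal radii place C and Q the same way about V: C = V + 11.1·n = (6.7441, 48.311), Q = V − 11.1·n = (27.456, 40.319). Then |KQ| = |Q − K| = 48.780.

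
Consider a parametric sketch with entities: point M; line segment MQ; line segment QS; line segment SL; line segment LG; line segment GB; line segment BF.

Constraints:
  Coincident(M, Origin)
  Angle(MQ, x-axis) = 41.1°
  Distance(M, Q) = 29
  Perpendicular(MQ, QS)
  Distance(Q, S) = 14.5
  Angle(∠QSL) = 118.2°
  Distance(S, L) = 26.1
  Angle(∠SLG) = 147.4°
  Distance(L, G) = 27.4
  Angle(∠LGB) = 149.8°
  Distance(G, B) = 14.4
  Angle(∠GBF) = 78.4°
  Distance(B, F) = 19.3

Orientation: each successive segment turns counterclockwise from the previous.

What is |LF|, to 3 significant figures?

34.6

M is at the origin; MQ runs at 41.1° with length 29.0, so Q = (21.9, 19.1). MQ is perpendicular to QS, so QS runs at 131°; with |QS| = 14.5, S = (12.3, 30.0). ∠QSL = 118.2° gives SL at -167° from the x-axis; with |SL| = 26.1, L = (-13.1, 24.2). ∠SLG = 147.4° gives LG at -134° from the x-axis; with |LG| = 27.4, G = (-32.3, 4.62). ∠LGB = 149.8° gives GB at -104° from the x-axis; with |GB| = 14.4, B = (-35.9, -9.33). ∠GBF = 78.4° gives BF at -2.70° from the x-axis; with |BF| = 19.3, F = (-16.6, -10.2). Then |LF| = |F − L| = 34.6.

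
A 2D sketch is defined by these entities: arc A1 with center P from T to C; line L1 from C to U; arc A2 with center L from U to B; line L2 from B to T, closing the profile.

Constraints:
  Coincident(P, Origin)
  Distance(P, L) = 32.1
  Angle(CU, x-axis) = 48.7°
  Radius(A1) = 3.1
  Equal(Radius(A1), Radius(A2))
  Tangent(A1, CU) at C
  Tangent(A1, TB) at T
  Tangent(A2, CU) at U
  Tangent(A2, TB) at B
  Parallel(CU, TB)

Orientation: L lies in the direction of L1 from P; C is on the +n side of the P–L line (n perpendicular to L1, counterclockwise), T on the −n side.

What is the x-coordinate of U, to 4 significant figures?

18.86

Tangency of A1 to both parallel lines with radius 3.1 puts C and T at P ± 3.1·n: C = (-2.329, 2.046), T = (2.329, -2.046). Equal radii place U and B the same way about L: U = L + 3.1·n = (18.86, 26.16), B = L − 3.1·n = (23.51, 22.07). So U.x = 18.86.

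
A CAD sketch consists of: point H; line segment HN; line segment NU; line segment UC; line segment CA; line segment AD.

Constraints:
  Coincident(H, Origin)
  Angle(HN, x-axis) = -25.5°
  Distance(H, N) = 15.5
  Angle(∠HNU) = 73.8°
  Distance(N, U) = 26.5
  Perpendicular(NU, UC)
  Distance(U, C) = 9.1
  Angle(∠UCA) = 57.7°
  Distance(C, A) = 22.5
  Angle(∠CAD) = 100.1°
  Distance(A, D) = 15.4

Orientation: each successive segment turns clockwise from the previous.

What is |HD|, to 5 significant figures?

33.298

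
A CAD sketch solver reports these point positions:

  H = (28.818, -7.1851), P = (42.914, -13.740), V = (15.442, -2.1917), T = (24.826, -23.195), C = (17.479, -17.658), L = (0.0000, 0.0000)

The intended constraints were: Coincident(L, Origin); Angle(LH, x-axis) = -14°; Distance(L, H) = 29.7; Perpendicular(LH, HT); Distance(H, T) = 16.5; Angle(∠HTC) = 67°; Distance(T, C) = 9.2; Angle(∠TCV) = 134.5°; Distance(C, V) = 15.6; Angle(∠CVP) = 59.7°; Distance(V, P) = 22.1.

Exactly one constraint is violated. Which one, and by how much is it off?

Distance(V, P) = 22.1 — off by 7.70.

L = (0.00, 0.00) ✓; LH at -14.00° ✓; |LH| = 29.70 ✓; ∠(LH, HT) = 90.00° ✓; |HT| = 16.50 ✓; ∠HTC = 67.00° ✓; |TC| = 9.200 ✓; ∠TCV = 134.5° ✓; |CV| = 15.60 ✓; ∠CVP = 59.70° ✓; |VP| = 29.80 ✗.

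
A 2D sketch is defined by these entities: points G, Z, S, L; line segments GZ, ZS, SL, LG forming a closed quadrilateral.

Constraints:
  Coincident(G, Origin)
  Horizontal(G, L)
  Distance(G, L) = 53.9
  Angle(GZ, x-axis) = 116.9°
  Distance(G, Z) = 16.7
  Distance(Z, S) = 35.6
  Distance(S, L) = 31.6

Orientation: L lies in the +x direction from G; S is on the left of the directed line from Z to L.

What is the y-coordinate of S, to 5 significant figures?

17.975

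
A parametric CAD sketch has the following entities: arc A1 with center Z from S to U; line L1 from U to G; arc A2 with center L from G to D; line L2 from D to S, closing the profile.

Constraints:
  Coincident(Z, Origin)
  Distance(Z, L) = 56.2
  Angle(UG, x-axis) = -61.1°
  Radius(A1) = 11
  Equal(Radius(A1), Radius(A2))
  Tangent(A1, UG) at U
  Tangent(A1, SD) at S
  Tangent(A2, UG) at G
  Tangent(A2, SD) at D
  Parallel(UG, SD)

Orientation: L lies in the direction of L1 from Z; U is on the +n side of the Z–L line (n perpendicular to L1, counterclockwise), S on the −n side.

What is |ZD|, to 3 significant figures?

57.3

The slot axis is L1's direction at -61.1°, so u = (cos -61.1°, sin -61.1°) = (0.483, -0.875) and n = (−sin -61.1°, cos -61.1°) = (0.875, 0.483). Z is at the origin and L lies 56.2 along u from Z, so L = 56.2·u = (27.2, -49.2). Tangency of A1 to both parallel lines with radius 11.0 puts U and S at Z ± 11.0·n: U = (9.63, 5.32), S = (-9.63, -5.32). Equal radii place G and D the same way about L: G = L + 11.0·n = (36.8, -43.9), D = L − 11.0·n = (17.5, -54.5). Then |ZD| = |D − Z| = 57.3.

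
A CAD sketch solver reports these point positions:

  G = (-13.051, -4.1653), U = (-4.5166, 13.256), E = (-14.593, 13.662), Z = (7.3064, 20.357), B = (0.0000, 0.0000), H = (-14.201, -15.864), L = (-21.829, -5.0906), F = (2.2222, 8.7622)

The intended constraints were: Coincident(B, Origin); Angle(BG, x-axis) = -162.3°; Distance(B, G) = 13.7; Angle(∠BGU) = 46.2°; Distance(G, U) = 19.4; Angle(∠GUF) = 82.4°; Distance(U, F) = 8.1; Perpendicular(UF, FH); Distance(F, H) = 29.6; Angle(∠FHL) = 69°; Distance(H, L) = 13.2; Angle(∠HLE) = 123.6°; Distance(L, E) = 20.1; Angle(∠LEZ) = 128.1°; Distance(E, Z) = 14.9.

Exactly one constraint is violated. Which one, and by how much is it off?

Distance(E, Z) = 14.9 — off by 8.00.

B = (0.00, 0.00) ✓; BG at -162.3° ✓; |BG| = 13.70 ✓; ∠BGU = 46.20° ✓; |GU| = 19.40 ✓; ∠GUF = 82.40° ✓; |UF| = 8.100 ✓; ∠(UF, FH) = 90.00° ✓; |FH| = 29.60 ✓; ∠FHL = 69.00° ✓; |HL| = 13.20 ✓; ∠HLE = 123.6° ✓; |LE| = 20.10 ✓; ∠LEZ = 128.1° ✓; |EZ| = 22.90 ✗.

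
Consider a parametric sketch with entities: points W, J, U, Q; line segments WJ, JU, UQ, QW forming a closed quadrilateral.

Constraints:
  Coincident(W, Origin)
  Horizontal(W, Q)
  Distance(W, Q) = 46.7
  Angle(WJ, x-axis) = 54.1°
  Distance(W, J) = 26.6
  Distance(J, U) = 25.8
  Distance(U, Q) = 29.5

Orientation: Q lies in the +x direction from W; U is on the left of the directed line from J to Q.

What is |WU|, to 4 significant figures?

49.58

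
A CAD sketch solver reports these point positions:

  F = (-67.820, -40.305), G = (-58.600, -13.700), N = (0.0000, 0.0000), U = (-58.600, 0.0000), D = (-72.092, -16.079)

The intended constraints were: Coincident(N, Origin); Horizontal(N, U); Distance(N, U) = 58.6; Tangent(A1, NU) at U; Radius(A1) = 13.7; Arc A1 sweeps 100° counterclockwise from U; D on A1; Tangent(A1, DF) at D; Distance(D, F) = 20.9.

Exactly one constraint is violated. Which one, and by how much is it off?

Distance(D, F) = 20.9 — off by 3.70.

N = (0.00, 0.00) ✓; N.y = 0.00, U.y = 0.00 ✓; |NU| = 58.60 ✓; ∠(GU, UN) = 90.00° ✓; |GU| = 13.70 ✓; bearing(G→D) − bearing(G→U) = 100.0° ✓; |GD| = 13.70 ✓; ∠(GD, DF) = 90.00° ✓; |DF| = 24.60 ✗.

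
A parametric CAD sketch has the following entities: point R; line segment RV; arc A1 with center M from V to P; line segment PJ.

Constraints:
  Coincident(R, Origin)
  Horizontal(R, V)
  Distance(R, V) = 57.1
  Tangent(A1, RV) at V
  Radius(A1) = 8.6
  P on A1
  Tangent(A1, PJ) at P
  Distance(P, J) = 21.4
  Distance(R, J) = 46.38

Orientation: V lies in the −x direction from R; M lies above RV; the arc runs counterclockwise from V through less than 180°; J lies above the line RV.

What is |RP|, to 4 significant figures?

49.65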